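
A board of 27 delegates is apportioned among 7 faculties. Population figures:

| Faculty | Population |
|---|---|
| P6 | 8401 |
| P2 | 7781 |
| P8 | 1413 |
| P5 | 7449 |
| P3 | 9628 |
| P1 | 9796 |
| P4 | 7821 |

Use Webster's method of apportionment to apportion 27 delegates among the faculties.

P6 4, P2 4, P8 1, P5 4, P3 5, P1 5, P4 4

Standard divisor 52289/27 ≈ 1936.63; standard quotas: P6 4.338, P2 4.018, P8 0.730, P5 3.846, P3 4.972, P1 5.058, P4 4.038.
Rounding to the nearest integer gives P6 4, P2 4, P8 1, P5 4, P3 5, P1 5, P4 4 — total 27, matching the house size, so no adjustment is needed.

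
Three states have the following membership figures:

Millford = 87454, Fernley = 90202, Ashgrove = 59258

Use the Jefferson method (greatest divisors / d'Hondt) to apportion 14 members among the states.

Standard divisor 236914/14 ≈ 16922.429; standard quotas: Millford 5.168, Fernley 5.330, Ashgrove 3.502.
Rounding down gives 5, 5, 3 = 13 seats, so the divisor must be adjusted.
With modified divisor 14900: modified quotas Millford 5.869, Fernley 6.054, Ashgrove 3.977.
Rounding down: Millford 5, Fernley 6, Ashgrove 3 (total 14).

Millford: 5, Fernley: 6, Ashgrove: 3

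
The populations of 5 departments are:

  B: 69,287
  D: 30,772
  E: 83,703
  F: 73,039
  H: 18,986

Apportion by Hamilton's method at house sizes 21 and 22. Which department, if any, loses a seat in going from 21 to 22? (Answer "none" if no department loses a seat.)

H

At 21 seats: B 5, D 2, E 6, F 6, H 2.
At 22 seats: B 6, D 2, E 7, F 6, H 1.
H drops from 2 to 1.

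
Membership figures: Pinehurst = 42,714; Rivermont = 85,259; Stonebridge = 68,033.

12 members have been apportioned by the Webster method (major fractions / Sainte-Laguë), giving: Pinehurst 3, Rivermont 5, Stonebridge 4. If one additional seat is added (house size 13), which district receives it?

Priority for the next seat is population ÷ (current seats + 0.5).
Priorities: Pinehurst 12204.000, Rivermont 15501.636, Stonebridge 15118.444.
Highest priority: Rivermont.

Rivermont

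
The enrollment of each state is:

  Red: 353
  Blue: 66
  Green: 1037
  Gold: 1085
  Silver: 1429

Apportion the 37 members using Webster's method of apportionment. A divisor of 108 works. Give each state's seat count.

With modified divisor 108: modified quotas Red 3.269, Blue 0.611, Green 9.602, Gold 10.046, Silver 13.231.
Rounding to the nearest integer: Red 3, Blue 1, Green 10, Gold 10, Silver 13 (total 37).

Red 3; Blue 1; Green 10; Gold 10; Silver 13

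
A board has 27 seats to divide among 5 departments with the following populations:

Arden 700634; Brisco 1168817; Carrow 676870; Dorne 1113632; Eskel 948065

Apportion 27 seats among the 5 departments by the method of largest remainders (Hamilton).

Total 4608018; standard divisor 4608018/27 ≈ 170667.333.
Standard quotas: Arden 4.1053, Brisco 6.8485, Carrow 3.9660, Dorne 6.5252, Eskel 5.5550.
Lower quotas: Arden 4, Brisco 6, Carrow 3, Dorne 6, Eskel 5 (sum 24, leaving 3 seats).
Remainders in descending order: Carrow 0.9660, Brisco 0.8485, Eskel 0.5550, Dorne 0.5252, Arden 0.1053.
Largest remainders: Carrow, Brisco, Eskel receive the extra seats.

Arden=4, Brisco=7, Carrow=4, Dorne=6, Eskel=6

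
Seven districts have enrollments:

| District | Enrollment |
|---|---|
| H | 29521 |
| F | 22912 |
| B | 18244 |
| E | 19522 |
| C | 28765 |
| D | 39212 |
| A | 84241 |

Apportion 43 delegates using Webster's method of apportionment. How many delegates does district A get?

15

Standard divisor 242417/43 ≈ 5637.605; standard quotas: H 5.236, F 4.064, B 3.236, E 3.463, C 5.102, D 6.955, A 14.943.
Rounding to the nearest integer gives 5, 4, 3, 3, 5, 7, 15 = 42 seats, so the divisor must be adjusted.
With modified divisor 5500: modified quotas H 5.367, F 4.166, B 3.317, E 3.549, C 5.230, D 7.129, A 15.317.
Rounding to the nearest integer: H 5, F 4, B 3, E 4, C 5, D 7, A 15 (total 43).
A receives 15.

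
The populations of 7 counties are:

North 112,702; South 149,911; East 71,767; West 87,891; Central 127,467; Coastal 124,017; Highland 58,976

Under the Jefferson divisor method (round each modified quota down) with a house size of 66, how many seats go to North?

10

Standard divisor 732731/66 ≈ 11101.985; standard quotas: North 10.152, South 13.503, East 6.464, West 7.917, Central 11.481, Coastal 11.171, Highland 5.312.
Rounding down gives 10, 13, 6, 7, 11, 11, 5 = 63 seats, so the divisor must be adjusted.
With modified divisor 10500: modified quotas North 10.734, South 14.277, East 6.835, West 8.371, Central 12.140, Coastal 11.811, Highland 5.617.
Rounding down: North 10, South 14, East 6, West 8, Central 12, Coastal 11, Highland 5 (total 66).
North receives 10.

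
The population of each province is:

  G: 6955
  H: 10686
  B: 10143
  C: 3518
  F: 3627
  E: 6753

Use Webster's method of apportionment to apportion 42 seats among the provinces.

Standard divisor 41682/42 ≈ 992.429; standard quotas: G 7.008, H 10.768, B 10.220, C 3.545, F 3.655, E 6.805.
Rounding to the nearest integer gives 7, 11, 10, 4, 4, 7 = 43 seats, so the divisor must be adjusted.
With modified divisor 1011: modified quotas G 6.879, H 10.570, B 10.033, C 3.480, F 3.588, E 6.680.
Rounding to the nearest integer: G 7, H 11, B 10, C 3, F 4, E 7 (total 42).

G 7, H 11, B 10, C 3, F 4, E 7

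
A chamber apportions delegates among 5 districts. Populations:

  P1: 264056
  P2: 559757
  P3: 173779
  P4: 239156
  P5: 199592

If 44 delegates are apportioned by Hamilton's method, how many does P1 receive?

The standard divisor is 1436340/44 ≈ 32644.091.
Standard quotas: P1 8.0889, P2 17.1473, P3 5.3234, P4 7.3262, P5 6.1142.
Lower quotas: P1 8, P2 17, P3 5, P4 7, P5 6 (sum 43, leaving 1 seat).
Remainders in descending order: P4 0.3262, P3 0.3234, P2 0.1473, P5 0.1142, P1 0.0889.
The surplus seat goes to P4.
P1 receives 8.

8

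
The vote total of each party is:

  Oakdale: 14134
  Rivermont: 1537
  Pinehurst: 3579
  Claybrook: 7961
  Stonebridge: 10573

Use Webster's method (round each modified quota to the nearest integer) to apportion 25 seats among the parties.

Oakdale 10, Rivermont 1, Pinehurst 2, Claybrook 5, Stonebridge 7

Standard divisor 37784/25 ≈ 1511.36; standard quotas: Oakdale 9.352, Rivermont 1.017, Pinehurst 2.368, Claybrook 5.267, Stonebridge 6.996.
Rounding to the nearest integer gives 9, 1, 2, 5, 7 = 24 seats, so the divisor must be adjusted.
With modified divisor 1470: modified quotas Oakdale 9.615, Rivermont 1.046, Pinehurst 2.435, Claybrook 5.416, Stonebridge 7.193.
Rounding to the nearest integer: Oakdale 10, Rivermont 1, Pinehurst 2, Claybrook 5, Stonebridge 7 (total 25).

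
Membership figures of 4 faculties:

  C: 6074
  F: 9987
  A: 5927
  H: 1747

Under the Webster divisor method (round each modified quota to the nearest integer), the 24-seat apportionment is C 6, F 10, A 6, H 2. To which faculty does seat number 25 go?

Priority for the next seat is population ÷ (current seats + 0.5).
Priorities: C 934.462, F 951.143, A 911.846, H 698.800.
Highest priority: F.

F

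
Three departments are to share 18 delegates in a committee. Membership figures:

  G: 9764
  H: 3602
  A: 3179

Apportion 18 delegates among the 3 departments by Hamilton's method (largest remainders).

G: 11, H: 4, A: 3

Total 16545; standard divisor 16545/18 ≈ 919.167.
Standard quotas: G 10.6227, H 3.9188, A 3.4586.
Lower quotas: G 10, H 3, A 3 (sum 16, leaving 2 seats).
Remainders in descending order: H 0.9188, G 0.6227, A 0.4586.
The surplus seats go to H, G.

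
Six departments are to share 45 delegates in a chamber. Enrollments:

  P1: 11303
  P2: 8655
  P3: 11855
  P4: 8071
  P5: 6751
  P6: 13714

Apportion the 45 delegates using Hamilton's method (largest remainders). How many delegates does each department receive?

P1=8; P2=7; P3=9; P4=6; P5=5; P6=10

Standard divisor: 60349 ÷ 45 ≈ 1341.089.
Standard quotas: P1 8.4282, P2 6.4537, P3 8.8398, P4 6.0182, P5 5.0340, P6 10.2260.
Lower quotas: P1 8, P2 6, P3 8, P4 6, P5 5, P6 10 (sum 43, leaving 2 seats).
Remainders in descending order: P3 0.8398, P2 0.4537, P1 0.4282, P6 0.2260, P5 0.0340, P4 0.0182.
Largest remainders: P3, P2 receive the extra seats.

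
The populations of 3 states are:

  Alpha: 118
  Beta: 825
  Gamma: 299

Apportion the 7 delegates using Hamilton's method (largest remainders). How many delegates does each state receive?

The standard divisor is 1242/7 ≈ 177.429.
Standard quotas: Alpha 0.665, Beta 4.650, Gamma 1.685.
Lower quotas: Alpha 0, Beta 4, Gamma 1 (sum 5, leaving 2 seats).
Remainders in descending order: Gamma 0.685, Alpha 0.665, Beta 0.650.
Largest remainders: Gamma, Alpha receive the extra seats.

Alpha 1, Beta 4, Gamma 2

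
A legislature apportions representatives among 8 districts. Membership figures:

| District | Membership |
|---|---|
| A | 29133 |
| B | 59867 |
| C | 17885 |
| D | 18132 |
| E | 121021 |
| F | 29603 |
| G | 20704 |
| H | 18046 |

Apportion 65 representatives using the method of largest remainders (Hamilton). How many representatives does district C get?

The standard divisor is 314391/65 ≈ 4836.785.
Standard quotas: A 6.0232, B 12.3774, C 3.6977, D 3.7488, E 25.0210, F 6.1204, G 4.2805, H 3.7310.
Lower quotas: A 6, B 12, C 3, D 3, E 25, F 6, G 4, H 3 (sum 62, leaving 3 seats).
Remainders in descending order: D 0.7488, H 0.7310, C 0.6977, B 0.3774, G 0.2805, F 0.1204, A 0.0232, E 0.0210.
Largest remainders: D, H, C receive the extra seats.
C receives 4.

4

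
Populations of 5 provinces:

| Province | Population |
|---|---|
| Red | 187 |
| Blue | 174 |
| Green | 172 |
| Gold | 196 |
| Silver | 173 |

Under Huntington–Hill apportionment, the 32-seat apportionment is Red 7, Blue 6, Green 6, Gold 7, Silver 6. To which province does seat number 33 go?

Priority for the next seat is population ÷ (√(s·(s+1))).
Priorities: Red 24.989, Blue 26.849, Green 26.540, Gold 26.192, Silver 26.694.
Highest priority: Blue.

Blue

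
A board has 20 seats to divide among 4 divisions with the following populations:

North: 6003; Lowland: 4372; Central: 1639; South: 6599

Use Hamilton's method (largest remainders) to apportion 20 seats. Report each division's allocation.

Standard divisor: 18613 ÷ 20 ≈ 930.65.
Standard quotas: North 6.4503, Lowland 4.6978, Central 1.7611, South 7.0907.
Lower quotas: North 6, Lowland 4, Central 1, South 7 (sum 18, leaving 2 seats).
Remainders in descending order: Central 0.7611, Lowland 0.6978, North 0.4503, South 0.0907.
The surplus seats go to Central, Lowland.

North: 6; Lowland: 5; Central: 2; South: 7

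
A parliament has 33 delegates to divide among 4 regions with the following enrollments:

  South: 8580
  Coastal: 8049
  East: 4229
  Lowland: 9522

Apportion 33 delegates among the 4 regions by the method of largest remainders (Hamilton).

South 9, Coastal 9, East 5, Lowland 10

Total 30380; standard divisor 30380/33 ≈ 920.606.
Standard quotas: South 9.3199, Coastal 8.7432, East 4.5937, Lowland 10.3432.
Lower quotas: South 9, Coastal 8, East 4, Lowland 10 (sum 31, leaving 2 seats).
Remainders in descending order: Coastal 0.7432, East 0.5937, Lowland 0.3432, South 0.3199.
The surplus seats go to Coastal, East.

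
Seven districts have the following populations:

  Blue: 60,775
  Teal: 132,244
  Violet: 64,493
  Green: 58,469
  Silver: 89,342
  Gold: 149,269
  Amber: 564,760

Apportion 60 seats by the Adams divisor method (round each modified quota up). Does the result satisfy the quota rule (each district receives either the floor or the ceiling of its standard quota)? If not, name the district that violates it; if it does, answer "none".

Amber

Standard quotas: Blue 3.258, Teal 7.089, Violet 3.457, Green 3.134, Silver 4.789, Gold 8.001, Amber 30.273.
Adams allocation: Blue 4, Teal 7, Violet 4, Green 3, Silver 5, Gold 8, Amber 29.
Amber has quota 30.273 (lower 30, upper 31) but receives 29 — outside the quota interval.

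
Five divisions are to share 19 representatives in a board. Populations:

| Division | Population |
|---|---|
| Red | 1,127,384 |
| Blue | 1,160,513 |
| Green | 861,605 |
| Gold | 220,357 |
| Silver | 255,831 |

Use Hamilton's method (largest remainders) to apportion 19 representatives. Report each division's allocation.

Red=6, Blue=6, Green=5, Gold=1, Silver=1

Total 3625690; standard divisor 3625690/19 ≈ 190825.789.
Standard quotas: Red 5.9079, Blue 6.0815, Green 4.5151, Gold 1.1548, Silver 1.3407.
Lower quotas: Red 5, Blue 6, Green 4, Gold 1, Silver 1 (sum 17, leaving 2 seats).
Remainders in descending order: Red 0.9079, Green 0.5151, Silver 0.3407, Gold 0.1548, Blue 0.0815.
The surplus seats go to Red, Green.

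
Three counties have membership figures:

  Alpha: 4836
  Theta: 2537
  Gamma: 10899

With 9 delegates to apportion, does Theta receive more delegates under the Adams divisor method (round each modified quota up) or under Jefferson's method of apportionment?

Adams: Alpha 2, Theta 2, Gamma 5.
Jefferson: Alpha 2, Theta 1, Gamma 6.
Theta gets 2 under Adams and 1 under Jefferson.

Adams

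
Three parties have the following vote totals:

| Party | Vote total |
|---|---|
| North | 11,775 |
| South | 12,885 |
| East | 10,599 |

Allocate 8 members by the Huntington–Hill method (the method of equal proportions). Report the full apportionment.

With divisor 4567: modified quotas North 2.578, South 2.821, East 2.321.
Geometric-mean thresholds: North √(2·3)=2.449, South √(2·3)=2.449, East √(2·3)=2.449.
Each quota rounded against its threshold gives North 3, South 3, East 2 (total 8).

North 3, South 3, East 2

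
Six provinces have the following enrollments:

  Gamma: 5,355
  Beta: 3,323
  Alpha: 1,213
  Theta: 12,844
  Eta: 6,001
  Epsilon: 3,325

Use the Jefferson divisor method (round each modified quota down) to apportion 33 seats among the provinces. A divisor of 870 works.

With modified divisor 870: modified quotas Gamma 6.155, Beta 3.820, Alpha 1.394, Theta 14.763, Eta 6.898, Epsilon 3.822.
Rounding down: Gamma 6, Beta 3, Alpha 1, Theta 14, Eta 6, Epsilon 3 (total 33).

Gamma 6, Beta 3, Alpha 1, Theta 14, Eta 6, Epsilon 3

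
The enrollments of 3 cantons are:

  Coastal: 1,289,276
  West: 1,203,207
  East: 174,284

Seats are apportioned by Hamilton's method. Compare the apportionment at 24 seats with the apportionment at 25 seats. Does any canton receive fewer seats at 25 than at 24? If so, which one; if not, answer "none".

At 24 seats: Coastal 12, West 11, East 1.
At 25 seats: Coastal 12, West 11, East 2.
No canton's allocation decreased.

none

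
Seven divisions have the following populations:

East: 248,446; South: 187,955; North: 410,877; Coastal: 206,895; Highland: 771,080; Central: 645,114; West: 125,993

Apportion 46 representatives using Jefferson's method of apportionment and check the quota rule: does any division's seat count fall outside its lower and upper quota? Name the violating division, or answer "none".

Standard quotas: East 4.402, South 3.330, North 7.280, Coastal 3.666, Highland 13.661, Central 11.430, West 2.232.
Jefferson allocation: East 4, South 3, North 7, Coastal 4, Highland 14, Central 12, West 2.
Every allocation lies between the lower and upper quota.

none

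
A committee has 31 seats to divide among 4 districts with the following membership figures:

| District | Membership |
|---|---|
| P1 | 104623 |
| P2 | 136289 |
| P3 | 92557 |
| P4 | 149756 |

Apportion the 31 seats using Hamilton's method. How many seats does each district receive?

Total 483225; standard divisor 483225/31 ≈ 15587.903.
Standard quotas: P1 6.7118, P2 8.7433, P3 5.9377, P4 9.6072.
Lower quotas: P1 6, P2 8, P3 5, P4 9 (sum 28, leaving 3 seats).
Remainders in descending order: P3 0.9377, P2 0.7433, P1 0.7118, P4 0.6072.
Largest remainders: P3, P2, P1 receive the extra seats.

P1: 7, P2: 9, P3: 6, P4: 9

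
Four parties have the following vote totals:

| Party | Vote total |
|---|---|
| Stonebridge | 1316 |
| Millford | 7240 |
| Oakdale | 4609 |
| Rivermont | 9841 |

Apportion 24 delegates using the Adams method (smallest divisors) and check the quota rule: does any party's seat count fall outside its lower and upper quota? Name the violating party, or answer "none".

none

Standard quotas: Stonebridge 1.373, Millford 7.553, Oakdale 4.808, Rivermont 10.266.
Adams allocation: Stonebridge 2, Millford 7, Oakdale 5, Rivermont 10.
Every allocation lies between the lower and upper quota.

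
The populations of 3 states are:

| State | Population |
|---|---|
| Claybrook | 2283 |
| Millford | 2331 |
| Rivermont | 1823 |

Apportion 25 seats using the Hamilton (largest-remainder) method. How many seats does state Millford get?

9

Total 6437; standard divisor 6437/25 ≈ 257.48.
Standard quotas: Claybrook 8.867, Millford 9.053, Rivermont 7.080.
Lower quotas: Claybrook 8, Millford 9, Rivermont 7 (sum 24, leaving 1 seat).
Remainders in descending order: Claybrook 0.867, Rivermont 0.080, Millford 0.053.
The surplus seat goes to Claybrook.
Millford receives 9.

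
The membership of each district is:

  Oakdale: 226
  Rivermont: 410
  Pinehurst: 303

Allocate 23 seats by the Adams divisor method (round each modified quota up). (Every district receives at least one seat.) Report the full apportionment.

Standard divisor 939/23 ≈ 40.826; standard quotas: Oakdale 5.536, Rivermont 10.043, Pinehurst 7.422.
Rounding up gives 6, 11, 8 = 25 seats, so the divisor must be adjusted.
With modified divisor 44: modified quotas Oakdale 5.136, Rivermont 9.318, Pinehurst 6.886.
Rounding up: Oakdale 6, Rivermont 10, Pinehurst 7 (total 23).

Oakdale=6, Rivermont=10, Pinehurst=7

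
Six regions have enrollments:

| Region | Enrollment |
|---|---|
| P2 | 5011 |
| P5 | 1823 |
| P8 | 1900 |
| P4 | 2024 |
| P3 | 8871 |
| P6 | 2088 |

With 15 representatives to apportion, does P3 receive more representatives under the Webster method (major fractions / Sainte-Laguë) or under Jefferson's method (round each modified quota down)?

Webster: P2 4, P5 1, P8 1, P4 1, P3 6, P6 2.
Jefferson: P2 4, P5 1, P8 1, P4 1, P3 7, P6 1.
P3 gets 6 under Webster and 7 under Jefferson.

Jefferson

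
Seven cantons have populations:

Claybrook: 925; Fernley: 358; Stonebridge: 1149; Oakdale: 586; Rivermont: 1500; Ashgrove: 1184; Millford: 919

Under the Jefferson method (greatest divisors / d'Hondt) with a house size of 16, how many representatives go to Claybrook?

2

Standard divisor 6621/16 ≈ 413.812; standard quotas: Claybrook 2.235, Fernley 0.865, Stonebridge 2.777, Oakdale 1.416, Rivermont 3.625, Ashgrove 2.861, Millford 2.221.
Rounding down gives 2, 0, 2, 1, 3, 2, 2 = 12 seats, so the divisor must be adjusted.
With modified divisor 330: modified quotas Claybrook 2.803, Fernley 1.085, Stonebridge 3.482, Oakdale 1.776, Rivermont 4.545, Ashgrove 3.588, Millford 2.785.
Rounding down: Claybrook 2, Fernley 1, Stonebridge 3, Oakdale 1, Rivermont 4, Ashgrove 3, Millford 2 (total 16).
Claybrook receives 2.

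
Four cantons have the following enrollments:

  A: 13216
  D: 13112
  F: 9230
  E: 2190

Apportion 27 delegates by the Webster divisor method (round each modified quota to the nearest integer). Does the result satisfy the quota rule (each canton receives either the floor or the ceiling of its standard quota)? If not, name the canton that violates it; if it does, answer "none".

none

Standard quotas: A 9.453, D 9.379, F 6.602, E 1.566.
Webster allocation: A 9, D 9, F 7, E 2.
Every allocation lies between the lower and upper quota.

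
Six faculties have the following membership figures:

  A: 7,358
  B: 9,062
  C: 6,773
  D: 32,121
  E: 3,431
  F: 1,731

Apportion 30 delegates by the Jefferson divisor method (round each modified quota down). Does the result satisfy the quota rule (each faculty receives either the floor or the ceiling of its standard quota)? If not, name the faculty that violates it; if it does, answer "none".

D

Standard quotas: A 3.650, B 4.495, C 3.360, D 15.934, E 1.702, F 0.859.
Jefferson allocation: A 4, B 5, C 3, D 17, E 1, F 0.
D has quota 15.934 (lower 15, upper 16) but receives 17 — outside the quota interval.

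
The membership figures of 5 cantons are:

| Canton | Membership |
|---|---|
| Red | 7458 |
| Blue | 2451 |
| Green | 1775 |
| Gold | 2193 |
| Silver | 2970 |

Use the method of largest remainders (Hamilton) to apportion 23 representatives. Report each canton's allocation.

Standard divisor: 16847 ÷ 23 ≈ 732.478.
Standard quotas: Red 10.1819, Blue 3.3462, Green 2.4233, Gold 2.9939, Silver 4.0547.
Lower quotas: Red 10, Blue 3, Green 2, Gold 2, Silver 4 (sum 21, leaving 2 seats).
Remainders in descending order: Gold 0.9939, Green 0.4233, Blue 0.3462, Red 0.1819, Silver 0.0547.
Largest remainders: Gold, Green receive the extra seats.

Red: 10; Blue: 3; Green: 3; Gold: 3; Silver: 4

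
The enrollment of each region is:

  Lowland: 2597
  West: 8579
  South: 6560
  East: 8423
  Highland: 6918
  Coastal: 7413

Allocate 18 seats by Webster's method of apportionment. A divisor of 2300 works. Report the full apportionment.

Lowland=1, West=4, South=3, East=4, Highland=3, Coastal=3

With modified divisor 2300: modified quotas Lowland 1.129, West 3.730, South 2.852, East 3.662, Highland 3.008, Coastal 3.223.
Rounding to the nearest integer: Lowland 1, West 4, South 3, East 4, Highland 3, Coastal 3 (total 18).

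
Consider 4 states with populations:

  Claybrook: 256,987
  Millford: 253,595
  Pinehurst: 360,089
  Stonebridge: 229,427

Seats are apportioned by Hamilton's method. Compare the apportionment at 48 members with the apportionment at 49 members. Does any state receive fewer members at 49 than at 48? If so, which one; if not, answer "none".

At 48 seats: Claybrook 11, Millford 11, Pinehurst 16, Stonebridge 10.
At 49 seats: Claybrook 12, Millford 11, Pinehurst 16, Stonebridge 10.
No state's allocation decreased.

none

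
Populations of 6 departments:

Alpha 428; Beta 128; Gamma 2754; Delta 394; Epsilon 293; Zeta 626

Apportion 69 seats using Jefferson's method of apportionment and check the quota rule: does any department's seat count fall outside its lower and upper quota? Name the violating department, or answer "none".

Gamma

Standard quotas: Alpha 6.388, Beta 1.910, Gamma 41.104, Delta 5.881, Epsilon 4.373, Zeta 9.343.
Jefferson allocation: Alpha 6, Beta 1, Gamma 43, Delta 6, Epsilon 4, Zeta 9.
Gamma has quota 41.104 (lower 41, upper 42) but receives 43 — outside the quota interval.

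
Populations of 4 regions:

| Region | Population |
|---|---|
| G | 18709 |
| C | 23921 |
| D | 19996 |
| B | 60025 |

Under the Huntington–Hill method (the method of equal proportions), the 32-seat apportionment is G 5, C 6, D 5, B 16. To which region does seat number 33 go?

Priority for the next seat is population ÷ (√(s·(s+1))).
Priorities: G 3415.780, C 3691.090, D 3650.753, B 3639.550.
Highest priority: C.

C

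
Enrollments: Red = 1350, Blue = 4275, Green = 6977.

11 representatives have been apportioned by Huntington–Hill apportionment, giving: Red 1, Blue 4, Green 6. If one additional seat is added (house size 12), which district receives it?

Green

Priority for the next seat is population ÷ (√(s·(s+1))).
Priorities: Red 954.594, Blue 955.919, Green 1076.574.
Highest priority: Green.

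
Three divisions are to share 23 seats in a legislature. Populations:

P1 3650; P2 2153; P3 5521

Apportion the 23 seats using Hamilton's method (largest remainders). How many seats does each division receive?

P1=8, P2=4, P3=11

The standard divisor is 11324/23 ≈ 492.348.
Standard quotas: P1 7.4135, P2 4.3729, P3 11.2136.
Lower quotas: P1 7, P2 4, P3 11 (sum 22, leaving 1 seat).
Remainders in descending order: P1 0.4135, P2 0.3729, P3 0.2136.
Largest remainder: P1 receives the extra seat.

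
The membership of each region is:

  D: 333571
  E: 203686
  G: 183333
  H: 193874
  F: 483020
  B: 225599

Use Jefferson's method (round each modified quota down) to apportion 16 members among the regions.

D: 3, E: 2, G: 2, H: 2, F: 5, B: 2

Standard divisor 1623083/16 ≈ 101442.688; standard quotas: D 3.288, E 2.008, G 1.807, H 1.911, F 4.762, B 2.224.
Rounding down gives 3, 2, 1, 1, 4, 2 = 13 seats, so the divisor must be adjusted.
With modified divisor 87500: modified quotas D 3.812, E 2.328, G 2.095, H 2.216, F 5.520, B 2.578.
Rounding down: D 3, E 2, G 2, H 2, F 5, B 2 (total 16).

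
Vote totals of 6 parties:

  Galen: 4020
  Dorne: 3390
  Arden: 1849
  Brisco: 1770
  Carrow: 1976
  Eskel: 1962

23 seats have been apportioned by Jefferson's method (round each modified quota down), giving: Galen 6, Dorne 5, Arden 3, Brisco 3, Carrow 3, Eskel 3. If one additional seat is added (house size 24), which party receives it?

Priority for the next seat is population ÷ (current seats + 1).
Priorities: Galen 574.286, Dorne 565.000, Arden 462.250, Brisco 442.500, Carrow 494.000, Eskel 490.500.
Highest priority: Galen.

Galen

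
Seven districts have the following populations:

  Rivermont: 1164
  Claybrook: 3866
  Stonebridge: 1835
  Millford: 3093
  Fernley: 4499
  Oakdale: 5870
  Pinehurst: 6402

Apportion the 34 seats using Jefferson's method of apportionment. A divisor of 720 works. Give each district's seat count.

With modified divisor 720: modified quotas Rivermont 1.617, Claybrook 5.369, Stonebridge 2.549, Millford 4.296, Fernley 6.249, Oakdale 8.153, Pinehurst 8.892.
Rounding down: Rivermont 1, Claybrook 5, Stonebridge 2, Millford 4, Fernley 6, Oakdale 8, Pinehurst 8 (total 34).

Rivermont 1, Claybrook 5, Stonebridge 2, Millford 4, Fernley 6, Oakdale 8, Pinehurst 8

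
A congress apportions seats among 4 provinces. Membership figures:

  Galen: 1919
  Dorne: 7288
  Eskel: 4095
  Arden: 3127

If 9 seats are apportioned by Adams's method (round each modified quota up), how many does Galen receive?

1

Standard divisor 16429/9 ≈ 1825.444; standard quotas: Galen 1.051, Dorne 3.992, Eskel 2.243, Arden 1.713.
Rounding up gives 2, 4, 3, 2 = 11 seats, so the divisor must be adjusted.
With modified divisor 2200: modified quotas Galen 0.872, Dorne 3.313, Eskel 1.861, Arden 1.421.
Rounding up: Galen 1, Dorne 4, Eskel 2, Arden 2 (total 9).
Galen receives 1.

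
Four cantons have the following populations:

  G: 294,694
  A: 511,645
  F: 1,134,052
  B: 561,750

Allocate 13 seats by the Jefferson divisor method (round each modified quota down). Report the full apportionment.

G: 1; A: 3; F: 6; B: 3

Standard divisor 2502141/13 ≈ 192472.385; standard quotas: G 1.531, A 2.658, F 5.892, B 2.919.
Rounding down gives 1, 2, 5, 2 = 10 seats, so the divisor must be adjusted.
With modified divisor 166300: modified quotas G 1.772, A 3.077, F 6.819, B 3.378.
Rounding down: G 1, A 3, F 6, B 3 (total 13).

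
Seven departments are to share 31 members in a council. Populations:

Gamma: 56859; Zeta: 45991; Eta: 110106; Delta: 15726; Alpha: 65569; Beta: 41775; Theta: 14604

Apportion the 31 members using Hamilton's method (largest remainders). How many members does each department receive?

Gamma 5, Zeta 4, Eta 10, Delta 1, Alpha 6, Beta 4, Theta 1

Standard divisor: 350630 ÷ 31 ≈ 11310.645.
Standard quotas: Gamma 5.0270, Zeta 4.0662, Eta 9.7347, Delta 1.3904, Alpha 5.7971, Beta 3.6934, Theta 1.2912.
Lower quotas: Gamma 5, Zeta 4, Eta 9, Delta 1, Alpha 5, Beta 3, Theta 1 (sum 28, leaving 3 seats).
Remainders in descending order: Alpha 0.7971, Eta 0.7347, Beta 0.6934, Delta 0.3904, Theta 0.2912, Zeta 0.0662, Gamma 0.0270.
Largest remainders: Alpha, Eta, Beta receive the extra seats.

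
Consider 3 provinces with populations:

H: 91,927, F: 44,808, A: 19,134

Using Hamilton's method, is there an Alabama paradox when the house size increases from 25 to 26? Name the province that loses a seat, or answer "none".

none

At 25 seats: H 15, F 7, A 3.
At 26 seats: H 15, F 8, A 3.
No province's allocation decreased.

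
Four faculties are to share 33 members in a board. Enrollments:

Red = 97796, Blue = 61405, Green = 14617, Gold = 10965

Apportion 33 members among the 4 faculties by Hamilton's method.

Total 184783; standard divisor 184783/33 ≈ 5599.485.
Standard quotas: Red 17.4652, Blue 10.9662, Green 2.6104, Gold 1.9582.
Lower quotas: Red 17, Blue 10, Green 2, Gold 1 (sum 30, leaving 3 seats).
Remainders in descending order: Blue 0.9662, Gold 0.9582, Green 0.6104, Red 0.4652.
The surplus seats go to Blue, Gold, Green.

Red: 17, Blue: 11, Green: 3, Gold: 2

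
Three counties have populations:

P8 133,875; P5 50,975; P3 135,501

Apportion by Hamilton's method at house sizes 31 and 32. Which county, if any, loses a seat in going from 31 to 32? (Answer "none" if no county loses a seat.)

At 31 seats: P8 13, P5 5, P3 13.
At 32 seats: P8 13, P5 5, P3 14.
No county's allocation decreased.

none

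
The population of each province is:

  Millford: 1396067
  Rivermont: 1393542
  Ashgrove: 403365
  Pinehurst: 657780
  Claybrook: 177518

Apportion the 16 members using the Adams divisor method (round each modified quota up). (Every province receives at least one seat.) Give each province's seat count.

Standard divisor 4028272/16 ≈ 251767; standard quotas: Millford 5.545, Rivermont 5.535, Ashgrove 1.602, Pinehurst 2.613, Claybrook 0.705.
Rounding up gives 6, 6, 2, 3, 1 = 18 seats, so the divisor must be adjusted.
With modified divisor 304100: modified quotas Millford 4.591, Rivermont 4.583, Ashgrove 1.326, Pinehurst 2.163, Claybrook 0.584.
Rounding up: Millford 5, Rivermont 5, Ashgrove 2, Pinehurst 3, Claybrook 1 (total 16).

Millford: 5, Rivermont: 5, Ashgrove: 2, Pinehurst: 3, Claybrook: 1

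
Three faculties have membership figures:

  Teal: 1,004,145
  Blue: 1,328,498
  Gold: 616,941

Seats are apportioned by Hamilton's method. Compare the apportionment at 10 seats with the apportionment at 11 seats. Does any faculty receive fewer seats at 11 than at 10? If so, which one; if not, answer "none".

At 10 seats: Teal 3, Blue 5, Gold 2.
At 11 seats: Teal 4, Blue 5, Gold 2.
No faculty's allocation decreased.

none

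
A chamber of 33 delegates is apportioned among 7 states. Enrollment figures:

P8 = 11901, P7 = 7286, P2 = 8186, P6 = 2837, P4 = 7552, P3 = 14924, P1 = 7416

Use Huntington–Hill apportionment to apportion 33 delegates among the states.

P8=7, P7=4, P2=4, P6=2, P4=4, P3=8, P1=4

With divisor 1833: modified quotas P8 6.493, P7 3.975, P2 4.466, P6 1.548, P4 4.120, P3 8.142, P1 4.046.
Geometric-mean thresholds: P8 √(6·7)=6.481, P7 √(3·4)=3.464, P2 √(4·5)=4.472, P6 √(1·2)=1.414, P4 √(4·5)=4.472, P3 √(8·9)=8.485, P1 √(4·5)=4.472.
Each quota rounded against its threshold gives P8 7, P7 4, P2 4, P6 2, P4 4, P3 8, P1 4 (total 33).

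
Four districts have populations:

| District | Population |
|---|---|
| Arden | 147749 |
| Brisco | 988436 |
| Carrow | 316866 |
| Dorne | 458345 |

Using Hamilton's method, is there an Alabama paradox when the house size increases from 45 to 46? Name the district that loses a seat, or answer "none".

At 45 seats: Arden 4, Brisco 23, Carrow 7, Dorne 11.
At 46 seats: Arden 3, Brisco 24, Carrow 8, Dorne 11.
Arden drops from 4 to 3.

Arden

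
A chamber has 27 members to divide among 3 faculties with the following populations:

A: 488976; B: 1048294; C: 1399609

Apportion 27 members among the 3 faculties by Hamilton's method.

A: 4; B: 10; C: 13

The standard divisor is 2936879/27 ≈ 108773.296.
Standard quotas: A 4.4954, B 9.6374, C 12.8672.
Lower quotas: A 4, B 9, C 12 (sum 25, leaving 2 seats).
Remainders in descending order: C 0.8672, B 0.6374, A 0.4954.
The surplus seats go to C, B.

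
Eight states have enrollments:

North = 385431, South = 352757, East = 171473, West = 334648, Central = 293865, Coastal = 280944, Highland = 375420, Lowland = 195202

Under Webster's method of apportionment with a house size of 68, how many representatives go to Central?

Standard divisor 2389740/68 ≈ 35143.235; standard quotas: North 10.967, South 10.038, East 4.879, West 9.522, Central 8.362, Coastal 7.994, Highland 10.683, Lowland 5.554.
Rounding to the nearest integer gives 11, 10, 5, 10, 8, 8, 11, 6 = 69 seats, so the divisor must be adjusted.
With modified divisor 35360: modified quotas North 10.900, South 9.976, East 4.849, West 9.464, Central 8.311, Coastal 7.945, Highland 10.617, Lowland 5.520.
Rounding to the nearest integer: North 11, South 10, East 5, West 9, Central 8, Coastal 8, Highland 11, Lowland 6 (total 68).
Central receives 8.

8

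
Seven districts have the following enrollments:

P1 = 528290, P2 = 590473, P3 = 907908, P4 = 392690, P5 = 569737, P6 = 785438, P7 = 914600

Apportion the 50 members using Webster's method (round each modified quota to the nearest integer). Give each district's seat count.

P1=6, P2=6, P3=10, P4=4, P5=6, P6=8, P7=10

Standard divisor 4689136/50 ≈ 93782.72; standard quotas: P1 5.633, P2 6.296, P3 9.681, P4 4.187, P5 6.075, P6 8.375, P7 9.752.
Rounding to the nearest integer gives P1 6, P2 6, P3 10, P4 4, P5 6, P6 8, P7 10 — total 50, matching the house size, so no adjustment is needed.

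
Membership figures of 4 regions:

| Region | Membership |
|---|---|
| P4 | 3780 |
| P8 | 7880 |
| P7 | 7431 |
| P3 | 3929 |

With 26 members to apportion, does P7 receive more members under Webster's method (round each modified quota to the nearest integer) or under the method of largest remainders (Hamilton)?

Webster: P4 4, P8 9, P7 9, P3 4.
Hamilton: P4 4, P8 9, P7 8, P3 5.
P7 gets 9 under Webster and 8 under Hamilton.

Webster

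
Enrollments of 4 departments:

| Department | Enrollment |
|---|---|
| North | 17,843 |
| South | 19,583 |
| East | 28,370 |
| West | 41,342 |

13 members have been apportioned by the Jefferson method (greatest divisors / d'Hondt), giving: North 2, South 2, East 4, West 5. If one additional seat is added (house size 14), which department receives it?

Priority for the next seat is population ÷ (current seats + 1).
Priorities: North 5947.667, South 6527.667, East 5674.000, West 6890.333.
Highest priority: West.

West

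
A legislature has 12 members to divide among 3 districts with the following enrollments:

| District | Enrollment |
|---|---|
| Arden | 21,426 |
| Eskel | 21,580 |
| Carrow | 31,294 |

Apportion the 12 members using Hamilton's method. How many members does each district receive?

Standard divisor: 74300 ÷ 12 ≈ 6191.667.
Standard quotas: Arden 3.4605, Eskel 3.4853, Carrow 5.0542.
Lower quotas: Arden 3, Eskel 3, Carrow 5 (sum 11, leaving 1 seat).
Remainders in descending order: Eskel 0.4853, Arden 0.4605, Carrow 0.0542.
Largest remainder: Eskel receives the extra seat.

Arden: 3, Eskel: 4, Carrow: 5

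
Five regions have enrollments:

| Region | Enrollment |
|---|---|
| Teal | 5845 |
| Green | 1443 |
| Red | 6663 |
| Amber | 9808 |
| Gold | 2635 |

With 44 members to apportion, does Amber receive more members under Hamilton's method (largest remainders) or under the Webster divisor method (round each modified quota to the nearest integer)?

Hamilton: Teal 10, Green 3, Red 11, Amber 16, Gold 4.
Webster: Teal 10, Green 2, Red 11, Amber 17, Gold 4.
Amber gets 16 under Hamilton and 17 under Webster.

Webster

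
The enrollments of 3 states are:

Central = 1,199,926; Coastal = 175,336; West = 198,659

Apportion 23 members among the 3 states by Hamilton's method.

Central 17; Coastal 3; West 3

Total 1573921; standard divisor 1573921/23 ≈ 68431.348.
Standard quotas: Central 17.5347, Coastal 2.5622, West 2.9030.
Lower quotas: Central 17, Coastal 2, West 2 (sum 21, leaving 2 seats).
Remainders in descending order: West 0.9030, Coastal 0.5622, Central 0.5347.
The surplus seats go to West, Coastal.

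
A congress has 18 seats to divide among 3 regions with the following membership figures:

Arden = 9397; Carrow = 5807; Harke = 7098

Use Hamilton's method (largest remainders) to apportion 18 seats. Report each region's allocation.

Arden: 7, Carrow: 5, Harke: 6

Standard divisor: 22302 ÷ 18 = 1239.
Standard quotas: Arden 7.5843, Carrow 4.6868, Harke 5.7288.
Lower quotas: Arden 7, Carrow 4, Harke 5 (sum 16, leaving 2 seats).
Remainders in descending order: Harke 0.7288, Carrow 0.6868, Arden 0.5843.
Largest remainders: Harke, Carrow receive the extra seats.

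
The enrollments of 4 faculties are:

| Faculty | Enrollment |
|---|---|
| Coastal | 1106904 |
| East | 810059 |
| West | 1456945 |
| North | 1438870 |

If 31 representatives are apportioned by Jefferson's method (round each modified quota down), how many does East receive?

Standard divisor 4812778/31 ≈ 155250.903; standard quotas: Coastal 7.130, East 5.218, West 9.384, North 9.268.
Rounding down gives 7, 5, 9, 9 = 30 seats, so the divisor must be adjusted.
With modified divisor 144800: modified quotas Coastal 7.644, East 5.594, West 10.062, North 9.937.
Rounding down: Coastal 7, East 5, West 10, North 9 (total 31).
East receives 5.

5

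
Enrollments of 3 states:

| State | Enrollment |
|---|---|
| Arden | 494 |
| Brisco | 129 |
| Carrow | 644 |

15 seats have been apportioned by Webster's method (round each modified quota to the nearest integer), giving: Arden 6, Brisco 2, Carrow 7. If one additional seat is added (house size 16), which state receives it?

Priority for the next seat is population ÷ (current seats + 0.5).
Priorities: Arden 76.000, Brisco 51.600, Carrow 85.867.
Highest priority: Carrow.

Carrow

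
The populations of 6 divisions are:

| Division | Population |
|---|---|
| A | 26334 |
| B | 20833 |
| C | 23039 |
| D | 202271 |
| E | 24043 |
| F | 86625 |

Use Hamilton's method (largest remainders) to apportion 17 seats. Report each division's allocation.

A=1; B=1; C=1; D=9; E=1; F=4

Standard divisor: 383145 ÷ 17 ≈ 22537.941.
Standard quotas: A 1.1684, B 0.9244, C 1.0222, D 8.9747, E 1.0668, F 3.8435.
Lower quotas: A 1, B 0, C 1, D 8, E 1, F 3 (sum 14, leaving 3 seats).
Remainders in descending order: D 0.9747, B 0.9244, F 0.8435, A 0.1684, E 0.0668, C 0.0222.
Largest remainders: D, B, F receive the extra seats.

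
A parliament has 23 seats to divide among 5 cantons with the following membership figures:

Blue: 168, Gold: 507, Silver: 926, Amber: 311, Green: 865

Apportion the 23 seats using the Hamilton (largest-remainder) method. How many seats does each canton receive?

Blue: 1, Gold: 4, Silver: 8, Amber: 3, Green: 7

Total 2777; standard divisor 2777/23 ≈ 120.739.
Standard quotas: Blue 1.391, Gold 4.199, Silver 7.669, Amber 2.576, Green 7.164.
Lower quotas: Blue 1, Gold 4, Silver 7, Amber 2, Green 7 (sum 21, leaving 2 seats).
Remainders in descending order: Silver 0.669, Amber 0.576, Blue 0.391, Gold 0.199, Green 0.164.
The surplus seats go to Silver, Amber.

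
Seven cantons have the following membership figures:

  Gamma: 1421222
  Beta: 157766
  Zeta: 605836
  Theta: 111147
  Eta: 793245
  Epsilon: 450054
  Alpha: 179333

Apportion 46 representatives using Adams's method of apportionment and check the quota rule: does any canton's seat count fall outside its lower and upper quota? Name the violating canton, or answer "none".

Standard quotas: Gamma 17.581, Beta 1.952, Zeta 7.494, Theta 1.375, Eta 9.813, Epsilon 5.567, Alpha 2.218.
Adams allocation: Gamma 17, Beta 2, Zeta 7, Theta 2, Eta 9, Epsilon 6, Alpha 3.
Every allocation lies between the lower and upper quota.

none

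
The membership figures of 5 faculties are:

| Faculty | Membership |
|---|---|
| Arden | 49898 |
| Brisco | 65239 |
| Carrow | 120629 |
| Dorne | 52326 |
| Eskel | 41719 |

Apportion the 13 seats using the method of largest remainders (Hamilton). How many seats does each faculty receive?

Arden 2; Brisco 2; Carrow 5; Dorne 2; Eskel 2

Total 329811; standard divisor 329811/13 ≈ 25370.077.
Standard quotas: Arden 1.9668, Brisco 2.5715, Carrow 4.7548, Dorne 2.0625, Eskel 1.6444.
Lower quotas: Arden 1, Brisco 2, Carrow 4, Dorne 2, Eskel 1 (sum 10, leaving 3 seats).
Remainders in descending order: Arden 0.9668, Carrow 0.7548, Eskel 0.6444, Brisco 0.5715, Dorne 0.0625.
The surplus seats go to Arden, Carrow, Eskel.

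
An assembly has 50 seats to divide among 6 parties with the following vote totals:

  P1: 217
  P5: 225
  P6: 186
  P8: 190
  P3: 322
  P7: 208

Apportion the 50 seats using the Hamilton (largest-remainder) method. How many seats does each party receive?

Total 1348; standard divisor 1348/50 ≈ 26.96.
Standard quotas: P1 8.049, P5 8.346, P6 6.899, P8 7.047, P3 11.944, P7 7.715.
Lower quotas: P1 8, P5 8, P6 6, P8 7, P3 11, P7 7 (sum 47, leaving 3 seats).
Remainders in descending order: P3 0.944, P6 0.899, P7 0.715, P5 0.346, P1 0.049, P8 0.047.
The surplus seats go to P3, P6, P7.

P1 8, P5 8, P6 7, P8 7, P3 12, P7 8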